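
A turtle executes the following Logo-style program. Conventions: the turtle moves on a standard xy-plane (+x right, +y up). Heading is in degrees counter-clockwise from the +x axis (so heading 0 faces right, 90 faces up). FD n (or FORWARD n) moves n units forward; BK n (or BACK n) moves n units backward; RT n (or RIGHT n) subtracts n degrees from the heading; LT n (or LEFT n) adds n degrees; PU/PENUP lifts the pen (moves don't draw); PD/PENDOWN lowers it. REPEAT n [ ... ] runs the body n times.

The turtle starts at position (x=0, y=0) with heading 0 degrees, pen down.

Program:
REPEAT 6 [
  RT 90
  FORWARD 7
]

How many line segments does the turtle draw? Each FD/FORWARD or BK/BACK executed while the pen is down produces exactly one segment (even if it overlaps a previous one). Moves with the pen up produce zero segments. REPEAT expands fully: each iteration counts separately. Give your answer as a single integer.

Answer: 6

Derivation:
Executing turtle program step by step:
Start: pos=(0,0), heading=0, pen down
REPEAT 6 [
  -- iteration 1/6 --
  RT 90: heading 0 -> 270
  FD 7: (0,0) -> (0,-7) [heading=270, draw]
  -- iteration 2/6 --
  RT 90: heading 270 -> 180
  FD 7: (0,-7) -> (-7,-7) [heading=180, draw]
  -- iteration 3/6 --
  RT 90: heading 180 -> 90
  FD 7: (-7,-7) -> (-7,0) [heading=90, draw]
  -- iteration 4/6 --
  RT 90: heading 90 -> 0
  FD 7: (-7,0) -> (0,0) [heading=0, draw]
  -- iteration 5/6 --
  RT 90: heading 0 -> 270
  FD 7: (0,0) -> (0,-7) [heading=270, draw]
  -- iteration 6/6 --
  RT 90: heading 270 -> 180
  FD 7: (0,-7) -> (-7,-7) [heading=180, draw]
]
Final: pos=(-7,-7), heading=180, 6 segment(s) drawn
Segments drawn: 6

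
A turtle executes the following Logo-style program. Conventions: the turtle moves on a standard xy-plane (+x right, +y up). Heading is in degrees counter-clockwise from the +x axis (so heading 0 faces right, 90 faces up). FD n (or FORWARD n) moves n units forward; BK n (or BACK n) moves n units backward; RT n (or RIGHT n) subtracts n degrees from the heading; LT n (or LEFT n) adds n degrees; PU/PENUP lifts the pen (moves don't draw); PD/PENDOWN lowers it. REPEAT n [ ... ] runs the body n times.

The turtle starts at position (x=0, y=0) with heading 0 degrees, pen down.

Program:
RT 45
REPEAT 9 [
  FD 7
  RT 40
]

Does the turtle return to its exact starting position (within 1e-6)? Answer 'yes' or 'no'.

Executing turtle program step by step:
Start: pos=(0,0), heading=0, pen down
RT 45: heading 0 -> 315
REPEAT 9 [
  -- iteration 1/9 --
  FD 7: (0,0) -> (4.95,-4.95) [heading=315, draw]
  RT 40: heading 315 -> 275
  -- iteration 2/9 --
  FD 7: (4.95,-4.95) -> (5.56,-11.923) [heading=275, draw]
  RT 40: heading 275 -> 235
  -- iteration 3/9 --
  FD 7: (5.56,-11.923) -> (1.545,-17.657) [heading=235, draw]
  RT 40: heading 235 -> 195
  -- iteration 4/9 --
  FD 7: (1.545,-17.657) -> (-5.217,-19.469) [heading=195, draw]
  RT 40: heading 195 -> 155
  -- iteration 5/9 --
  FD 7: (-5.217,-19.469) -> (-11.561,-16.511) [heading=155, draw]
  RT 40: heading 155 -> 115
  -- iteration 6/9 --
  FD 7: (-11.561,-16.511) -> (-14.519,-10.166) [heading=115, draw]
  RT 40: heading 115 -> 75
  -- iteration 7/9 --
  FD 7: (-14.519,-10.166) -> (-12.707,-3.405) [heading=75, draw]
  RT 40: heading 75 -> 35
  -- iteration 8/9 --
  FD 7: (-12.707,-3.405) -> (-6.973,0.61) [heading=35, draw]
  RT 40: heading 35 -> 355
  -- iteration 9/9 --
  FD 7: (-6.973,0.61) -> (0,0) [heading=355, draw]
  RT 40: heading 355 -> 315
]
Final: pos=(0,0), heading=315, 9 segment(s) drawn

Start position: (0, 0)
Final position: (0, 0)
Distance = 0; < 1e-6 -> CLOSED

Answer: yes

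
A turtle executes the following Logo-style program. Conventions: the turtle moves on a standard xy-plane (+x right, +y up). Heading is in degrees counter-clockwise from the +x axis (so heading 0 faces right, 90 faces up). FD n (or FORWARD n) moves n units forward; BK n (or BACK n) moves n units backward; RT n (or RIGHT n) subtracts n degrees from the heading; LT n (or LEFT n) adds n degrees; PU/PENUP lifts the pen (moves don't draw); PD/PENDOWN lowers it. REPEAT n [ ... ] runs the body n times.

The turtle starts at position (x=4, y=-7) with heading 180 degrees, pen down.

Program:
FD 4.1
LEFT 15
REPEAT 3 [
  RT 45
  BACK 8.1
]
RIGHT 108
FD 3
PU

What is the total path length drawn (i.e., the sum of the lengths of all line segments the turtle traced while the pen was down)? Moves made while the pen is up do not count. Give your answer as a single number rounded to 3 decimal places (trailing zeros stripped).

Answer: 31.4

Derivation:
Executing turtle program step by step:
Start: pos=(4,-7), heading=180, pen down
FD 4.1: (4,-7) -> (-0.1,-7) [heading=180, draw]
LT 15: heading 180 -> 195
REPEAT 3 [
  -- iteration 1/3 --
  RT 45: heading 195 -> 150
  BK 8.1: (-0.1,-7) -> (6.915,-11.05) [heading=150, draw]
  -- iteration 2/3 --
  RT 45: heading 150 -> 105
  BK 8.1: (6.915,-11.05) -> (9.011,-18.874) [heading=105, draw]
  -- iteration 3/3 --
  RT 45: heading 105 -> 60
  BK 8.1: (9.011,-18.874) -> (4.961,-25.889) [heading=60, draw]
]
RT 108: heading 60 -> 312
FD 3: (4.961,-25.889) -> (6.969,-28.118) [heading=312, draw]
PU: pen up
Final: pos=(6.969,-28.118), heading=312, 5 segment(s) drawn

Segment lengths:
  seg 1: (4,-7) -> (-0.1,-7), length = 4.1
  seg 2: (-0.1,-7) -> (6.915,-11.05), length = 8.1
  seg 3: (6.915,-11.05) -> (9.011,-18.874), length = 8.1
  seg 4: (9.011,-18.874) -> (4.961,-25.889), length = 8.1
  seg 5: (4.961,-25.889) -> (6.969,-28.118), length = 3
Total = 31.4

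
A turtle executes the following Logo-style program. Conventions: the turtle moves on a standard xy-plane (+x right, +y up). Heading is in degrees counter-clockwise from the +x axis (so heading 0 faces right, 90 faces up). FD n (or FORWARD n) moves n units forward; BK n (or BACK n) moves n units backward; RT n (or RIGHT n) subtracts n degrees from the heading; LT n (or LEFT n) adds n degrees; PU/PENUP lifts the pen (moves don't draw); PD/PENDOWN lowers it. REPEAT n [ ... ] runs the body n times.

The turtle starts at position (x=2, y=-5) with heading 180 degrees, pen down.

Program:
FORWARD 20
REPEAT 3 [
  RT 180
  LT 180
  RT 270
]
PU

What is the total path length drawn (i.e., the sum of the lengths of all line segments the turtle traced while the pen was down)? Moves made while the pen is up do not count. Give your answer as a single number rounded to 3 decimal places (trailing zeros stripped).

Answer: 20

Derivation:
Executing turtle program step by step:
Start: pos=(2,-5), heading=180, pen down
FD 20: (2,-5) -> (-18,-5) [heading=180, draw]
REPEAT 3 [
  -- iteration 1/3 --
  RT 180: heading 180 -> 0
  LT 180: heading 0 -> 180
  RT 270: heading 180 -> 270
  -- iteration 2/3 --
  RT 180: heading 270 -> 90
  LT 180: heading 90 -> 270
  RT 270: heading 270 -> 0
  -- iteration 3/3 --
  RT 180: heading 0 -> 180
  LT 180: heading 180 -> 0
  RT 270: heading 0 -> 90
]
PU: pen up
Final: pos=(-18,-5), heading=90, 1 segment(s) drawn

Segment lengths:
  seg 1: (2,-5) -> (-18,-5), length = 20
Total = 20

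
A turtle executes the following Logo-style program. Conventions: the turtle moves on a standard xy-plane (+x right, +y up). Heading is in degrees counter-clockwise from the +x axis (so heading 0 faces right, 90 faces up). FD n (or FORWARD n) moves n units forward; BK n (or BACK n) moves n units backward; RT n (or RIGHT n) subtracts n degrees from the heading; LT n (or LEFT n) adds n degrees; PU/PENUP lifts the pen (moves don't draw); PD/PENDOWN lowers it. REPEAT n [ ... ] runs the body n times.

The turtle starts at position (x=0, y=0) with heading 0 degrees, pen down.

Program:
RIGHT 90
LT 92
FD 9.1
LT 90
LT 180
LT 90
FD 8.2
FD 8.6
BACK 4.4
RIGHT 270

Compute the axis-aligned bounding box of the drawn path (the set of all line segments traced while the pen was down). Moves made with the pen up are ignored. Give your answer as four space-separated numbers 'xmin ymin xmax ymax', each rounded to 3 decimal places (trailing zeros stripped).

Answer: 0 0 25.884 0.904

Derivation:
Executing turtle program step by step:
Start: pos=(0,0), heading=0, pen down
RT 90: heading 0 -> 270
LT 92: heading 270 -> 2
FD 9.1: (0,0) -> (9.094,0.318) [heading=2, draw]
LT 90: heading 2 -> 92
LT 180: heading 92 -> 272
LT 90: heading 272 -> 2
FD 8.2: (9.094,0.318) -> (17.289,0.604) [heading=2, draw]
FD 8.6: (17.289,0.604) -> (25.884,0.904) [heading=2, draw]
BK 4.4: (25.884,0.904) -> (21.487,0.75) [heading=2, draw]
RT 270: heading 2 -> 92
Final: pos=(21.487,0.75), heading=92, 4 segment(s) drawn

Segment endpoints: x in {0, 9.094, 17.289, 21.487, 25.884}, y in {0, 0.318, 0.604, 0.75, 0.904}
xmin=0, ymin=0, xmax=25.884, ymax=0.904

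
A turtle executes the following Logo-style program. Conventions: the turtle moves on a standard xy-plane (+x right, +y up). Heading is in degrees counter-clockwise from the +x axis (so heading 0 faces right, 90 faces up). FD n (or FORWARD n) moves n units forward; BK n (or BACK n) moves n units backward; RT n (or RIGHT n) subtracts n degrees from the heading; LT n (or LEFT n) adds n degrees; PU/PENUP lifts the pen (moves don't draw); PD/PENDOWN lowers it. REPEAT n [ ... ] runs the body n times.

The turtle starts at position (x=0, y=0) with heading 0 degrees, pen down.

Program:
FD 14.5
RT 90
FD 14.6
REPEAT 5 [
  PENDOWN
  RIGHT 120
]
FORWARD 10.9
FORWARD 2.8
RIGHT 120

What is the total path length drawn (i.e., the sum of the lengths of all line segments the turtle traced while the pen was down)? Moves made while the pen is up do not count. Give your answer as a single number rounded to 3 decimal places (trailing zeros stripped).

Answer: 42.8

Derivation:
Executing turtle program step by step:
Start: pos=(0,0), heading=0, pen down
FD 14.5: (0,0) -> (14.5,0) [heading=0, draw]
RT 90: heading 0 -> 270
FD 14.6: (14.5,0) -> (14.5,-14.6) [heading=270, draw]
REPEAT 5 [
  -- iteration 1/5 --
  PD: pen down
  RT 120: heading 270 -> 150
  -- iteration 2/5 --
  PD: pen down
  RT 120: heading 150 -> 30
  -- iteration 3/5 --
  PD: pen down
  RT 120: heading 30 -> 270
  -- iteration 4/5 --
  PD: pen down
  RT 120: heading 270 -> 150
  -- iteration 5/5 --
  PD: pen down
  RT 120: heading 150 -> 30
]
FD 10.9: (14.5,-14.6) -> (23.94,-9.15) [heading=30, draw]
FD 2.8: (23.94,-9.15) -> (26.365,-7.75) [heading=30, draw]
RT 120: heading 30 -> 270
Final: pos=(26.365,-7.75), heading=270, 4 segment(s) drawn

Segment lengths:
  seg 1: (0,0) -> (14.5,0), length = 14.5
  seg 2: (14.5,0) -> (14.5,-14.6), length = 14.6
  seg 3: (14.5,-14.6) -> (23.94,-9.15), length = 10.9
  seg 4: (23.94,-9.15) -> (26.365,-7.75), length = 2.8
Total = 42.8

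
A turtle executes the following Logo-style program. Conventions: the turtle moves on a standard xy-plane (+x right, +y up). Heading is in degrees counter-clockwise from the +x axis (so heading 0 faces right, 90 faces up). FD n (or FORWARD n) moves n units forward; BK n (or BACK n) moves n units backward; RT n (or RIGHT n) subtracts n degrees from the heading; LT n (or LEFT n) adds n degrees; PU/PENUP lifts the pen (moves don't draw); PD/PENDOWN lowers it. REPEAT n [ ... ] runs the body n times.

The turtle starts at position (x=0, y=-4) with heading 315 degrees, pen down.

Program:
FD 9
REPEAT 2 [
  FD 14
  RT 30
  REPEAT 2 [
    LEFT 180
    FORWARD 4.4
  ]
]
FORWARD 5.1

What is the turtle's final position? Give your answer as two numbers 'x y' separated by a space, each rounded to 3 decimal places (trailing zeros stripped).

Answer: 18.567 -38.713

Derivation:
Executing turtle program step by step:
Start: pos=(0,-4), heading=315, pen down
FD 9: (0,-4) -> (6.364,-10.364) [heading=315, draw]
REPEAT 2 [
  -- iteration 1/2 --
  FD 14: (6.364,-10.364) -> (16.263,-20.263) [heading=315, draw]
  RT 30: heading 315 -> 285
  REPEAT 2 [
    -- iteration 1/2 --
    LT 180: heading 285 -> 105
    FD 4.4: (16.263,-20.263) -> (15.125,-16.013) [heading=105, draw]
    -- iteration 2/2 --
    LT 180: heading 105 -> 285
    FD 4.4: (15.125,-16.013) -> (16.263,-20.263) [heading=285, draw]
  ]
  -- iteration 2/2 --
  FD 14: (16.263,-20.263) -> (19.887,-33.786) [heading=285, draw]
  RT 30: heading 285 -> 255
  REPEAT 2 [
    -- iteration 1/2 --
    LT 180: heading 255 -> 75
    FD 4.4: (19.887,-33.786) -> (21.026,-29.536) [heading=75, draw]
    -- iteration 2/2 --
    LT 180: heading 75 -> 255
    FD 4.4: (21.026,-29.536) -> (19.887,-33.786) [heading=255, draw]
  ]
]
FD 5.1: (19.887,-33.786) -> (18.567,-38.713) [heading=255, draw]
Final: pos=(18.567,-38.713), heading=255, 8 segment(s) drawn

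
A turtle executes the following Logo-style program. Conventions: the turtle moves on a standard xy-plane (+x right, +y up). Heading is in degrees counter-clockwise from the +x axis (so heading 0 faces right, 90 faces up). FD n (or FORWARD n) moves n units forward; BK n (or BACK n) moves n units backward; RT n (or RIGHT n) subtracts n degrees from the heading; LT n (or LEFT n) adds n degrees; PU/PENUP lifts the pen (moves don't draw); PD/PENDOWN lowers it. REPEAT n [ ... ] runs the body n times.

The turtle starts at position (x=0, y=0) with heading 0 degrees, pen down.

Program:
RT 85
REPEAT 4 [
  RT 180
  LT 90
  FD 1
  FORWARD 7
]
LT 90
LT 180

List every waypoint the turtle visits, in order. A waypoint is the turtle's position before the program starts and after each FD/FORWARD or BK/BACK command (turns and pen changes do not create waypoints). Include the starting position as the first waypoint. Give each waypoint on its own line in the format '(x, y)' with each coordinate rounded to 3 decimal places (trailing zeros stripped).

Executing turtle program step by step:
Start: pos=(0,0), heading=0, pen down
RT 85: heading 0 -> 275
REPEAT 4 [
  -- iteration 1/4 --
  RT 180: heading 275 -> 95
  LT 90: heading 95 -> 185
  FD 1: (0,0) -> (-0.996,-0.087) [heading=185, draw]
  FD 7: (-0.996,-0.087) -> (-7.97,-0.697) [heading=185, draw]
  -- iteration 2/4 --
  RT 180: heading 185 -> 5
  LT 90: heading 5 -> 95
  FD 1: (-7.97,-0.697) -> (-8.057,0.299) [heading=95, draw]
  FD 7: (-8.057,0.299) -> (-8.667,7.272) [heading=95, draw]
  -- iteration 3/4 --
  RT 180: heading 95 -> 275
  LT 90: heading 275 -> 5
  FD 1: (-8.667,7.272) -> (-7.671,7.359) [heading=5, draw]
  FD 7: (-7.671,7.359) -> (-0.697,7.97) [heading=5, draw]
  -- iteration 4/4 --
  RT 180: heading 5 -> 185
  LT 90: heading 185 -> 275
  FD 1: (-0.697,7.97) -> (-0.61,6.973) [heading=275, draw]
  FD 7: (-0.61,6.973) -> (0,0) [heading=275, draw]
]
LT 90: heading 275 -> 5
LT 180: heading 5 -> 185
Final: pos=(0,0), heading=185, 8 segment(s) drawn
Waypoints (9 total):
(0, 0)
(-0.996, -0.087)
(-7.97, -0.697)
(-8.057, 0.299)
(-8.667, 7.272)
(-7.671, 7.359)
(-0.697, 7.97)
(-0.61, 6.973)
(0, 0)

Answer: (0, 0)
(-0.996, -0.087)
(-7.97, -0.697)
(-8.057, 0.299)
(-8.667, 7.272)
(-7.671, 7.359)
(-0.697, 7.97)
(-0.61, 6.973)
(0, 0)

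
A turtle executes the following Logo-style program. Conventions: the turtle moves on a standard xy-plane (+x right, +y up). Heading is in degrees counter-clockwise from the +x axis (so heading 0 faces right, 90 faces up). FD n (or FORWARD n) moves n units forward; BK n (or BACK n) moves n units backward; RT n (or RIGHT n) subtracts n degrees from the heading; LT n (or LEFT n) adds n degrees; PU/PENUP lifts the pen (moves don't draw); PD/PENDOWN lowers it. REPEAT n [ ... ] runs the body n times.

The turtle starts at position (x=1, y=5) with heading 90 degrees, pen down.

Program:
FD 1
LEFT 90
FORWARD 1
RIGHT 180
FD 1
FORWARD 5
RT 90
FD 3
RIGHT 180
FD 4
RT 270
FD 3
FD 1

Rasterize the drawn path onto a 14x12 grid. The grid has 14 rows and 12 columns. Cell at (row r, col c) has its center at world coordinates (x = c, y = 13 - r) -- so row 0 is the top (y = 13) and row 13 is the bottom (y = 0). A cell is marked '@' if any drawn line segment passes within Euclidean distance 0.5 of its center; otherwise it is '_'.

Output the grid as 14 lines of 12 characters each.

Segment 0: (1,5) -> (1,6)
Segment 1: (1,6) -> (0,6)
Segment 2: (0,6) -> (1,6)
Segment 3: (1,6) -> (6,6)
Segment 4: (6,6) -> (6,3)
Segment 5: (6,3) -> (6,7)
Segment 6: (6,7) -> (3,7)
Segment 7: (3,7) -> (2,7)

Answer: ____________
____________
____________
____________
____________
____________
__@@@@@_____
@@@@@@@_____
_@____@_____
______@_____
______@_____
____________
____________
____________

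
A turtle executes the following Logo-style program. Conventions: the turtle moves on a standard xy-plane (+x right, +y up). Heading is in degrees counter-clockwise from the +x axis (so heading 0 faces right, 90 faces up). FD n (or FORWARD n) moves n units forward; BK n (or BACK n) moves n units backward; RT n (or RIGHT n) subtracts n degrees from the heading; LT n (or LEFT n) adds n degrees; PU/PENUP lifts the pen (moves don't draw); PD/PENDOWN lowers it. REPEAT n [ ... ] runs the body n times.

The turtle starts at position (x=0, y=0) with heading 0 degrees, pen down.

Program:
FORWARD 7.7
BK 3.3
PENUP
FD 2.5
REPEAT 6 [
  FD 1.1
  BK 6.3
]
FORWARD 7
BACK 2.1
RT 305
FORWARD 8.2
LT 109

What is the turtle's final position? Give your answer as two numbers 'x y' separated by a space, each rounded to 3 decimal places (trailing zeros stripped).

Executing turtle program step by step:
Start: pos=(0,0), heading=0, pen down
FD 7.7: (0,0) -> (7.7,0) [heading=0, draw]
BK 3.3: (7.7,0) -> (4.4,0) [heading=0, draw]
PU: pen up
FD 2.5: (4.4,0) -> (6.9,0) [heading=0, move]
REPEAT 6 [
  -- iteration 1/6 --
  FD 1.1: (6.9,0) -> (8,0) [heading=0, move]
  BK 6.3: (8,0) -> (1.7,0) [heading=0, move]
  -- iteration 2/6 --
  FD 1.1: (1.7,0) -> (2.8,0) [heading=0, move]
  BK 6.3: (2.8,0) -> (-3.5,0) [heading=0, move]
  -- iteration 3/6 --
  FD 1.1: (-3.5,0) -> (-2.4,0) [heading=0, move]
  BK 6.3: (-2.4,0) -> (-8.7,0) [heading=0, move]
  -- iteration 4/6 --
  FD 1.1: (-8.7,0) -> (-7.6,0) [heading=0, move]
  BK 6.3: (-7.6,0) -> (-13.9,0) [heading=0, move]
  -- iteration 5/6 --
  FD 1.1: (-13.9,0) -> (-12.8,0) [heading=0, move]
  BK 6.3: (-12.8,0) -> (-19.1,0) [heading=0, move]
  -- iteration 6/6 --
  FD 1.1: (-19.1,0) -> (-18,0) [heading=0, move]
  BK 6.3: (-18,0) -> (-24.3,0) [heading=0, move]
]
FD 7: (-24.3,0) -> (-17.3,0) [heading=0, move]
BK 2.1: (-17.3,0) -> (-19.4,0) [heading=0, move]
RT 305: heading 0 -> 55
FD 8.2: (-19.4,0) -> (-14.697,6.717) [heading=55, move]
LT 109: heading 55 -> 164
Final: pos=(-14.697,6.717), heading=164, 2 segment(s) drawn

Answer: -14.697 6.717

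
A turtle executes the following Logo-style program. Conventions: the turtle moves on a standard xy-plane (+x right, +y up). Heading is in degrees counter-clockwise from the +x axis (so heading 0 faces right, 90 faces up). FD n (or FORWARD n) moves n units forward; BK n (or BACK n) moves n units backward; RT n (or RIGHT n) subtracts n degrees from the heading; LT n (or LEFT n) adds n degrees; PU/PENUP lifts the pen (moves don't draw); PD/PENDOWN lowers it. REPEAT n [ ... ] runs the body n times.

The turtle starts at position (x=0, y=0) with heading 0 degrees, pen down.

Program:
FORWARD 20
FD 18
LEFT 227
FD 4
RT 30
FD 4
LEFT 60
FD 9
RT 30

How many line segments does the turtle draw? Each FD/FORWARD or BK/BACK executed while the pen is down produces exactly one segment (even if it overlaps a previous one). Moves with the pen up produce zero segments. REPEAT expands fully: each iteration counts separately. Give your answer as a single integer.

Answer: 5

Derivation:
Executing turtle program step by step:
Start: pos=(0,0), heading=0, pen down
FD 20: (0,0) -> (20,0) [heading=0, draw]
FD 18: (20,0) -> (38,0) [heading=0, draw]
LT 227: heading 0 -> 227
FD 4: (38,0) -> (35.272,-2.925) [heading=227, draw]
RT 30: heading 227 -> 197
FD 4: (35.272,-2.925) -> (31.447,-4.095) [heading=197, draw]
LT 60: heading 197 -> 257
FD 9: (31.447,-4.095) -> (29.422,-12.864) [heading=257, draw]
RT 30: heading 257 -> 227
Final: pos=(29.422,-12.864), heading=227, 5 segment(s) drawn
Segments drawn: 5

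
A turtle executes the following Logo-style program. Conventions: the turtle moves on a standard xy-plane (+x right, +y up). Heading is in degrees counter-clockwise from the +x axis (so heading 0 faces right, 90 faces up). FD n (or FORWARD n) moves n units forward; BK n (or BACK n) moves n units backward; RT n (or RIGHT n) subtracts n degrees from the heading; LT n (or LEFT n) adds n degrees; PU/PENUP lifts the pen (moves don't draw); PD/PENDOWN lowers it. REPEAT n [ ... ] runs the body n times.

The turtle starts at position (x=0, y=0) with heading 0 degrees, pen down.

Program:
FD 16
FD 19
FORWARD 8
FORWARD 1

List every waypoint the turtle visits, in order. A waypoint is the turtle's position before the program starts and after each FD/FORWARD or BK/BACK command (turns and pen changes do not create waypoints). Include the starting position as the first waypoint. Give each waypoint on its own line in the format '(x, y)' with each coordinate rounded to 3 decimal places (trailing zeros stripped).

Executing turtle program step by step:
Start: pos=(0,0), heading=0, pen down
FD 16: (0,0) -> (16,0) [heading=0, draw]
FD 19: (16,0) -> (35,0) [heading=0, draw]
FD 8: (35,0) -> (43,0) [heading=0, draw]
FD 1: (43,0) -> (44,0) [heading=0, draw]
Final: pos=(44,0), heading=0, 4 segment(s) drawn
Waypoints (5 total):
(0, 0)
(16, 0)
(35, 0)
(43, 0)
(44, 0)

Answer: (0, 0)
(16, 0)
(35, 0)
(43, 0)
(44, 0)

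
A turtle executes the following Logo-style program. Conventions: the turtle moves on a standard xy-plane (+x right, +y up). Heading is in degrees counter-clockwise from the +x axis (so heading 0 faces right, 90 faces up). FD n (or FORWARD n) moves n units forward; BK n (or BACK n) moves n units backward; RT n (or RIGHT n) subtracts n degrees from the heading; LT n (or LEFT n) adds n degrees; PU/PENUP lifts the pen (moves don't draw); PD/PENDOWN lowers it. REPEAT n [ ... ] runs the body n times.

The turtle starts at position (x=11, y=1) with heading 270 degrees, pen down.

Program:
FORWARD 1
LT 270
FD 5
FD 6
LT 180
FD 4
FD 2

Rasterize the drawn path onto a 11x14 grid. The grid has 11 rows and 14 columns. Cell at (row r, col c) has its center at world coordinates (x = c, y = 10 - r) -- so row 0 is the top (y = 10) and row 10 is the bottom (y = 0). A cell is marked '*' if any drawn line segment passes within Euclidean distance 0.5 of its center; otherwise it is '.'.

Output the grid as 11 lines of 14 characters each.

Answer: ..............
..............
..............
..............
..............
..............
..............
..............
..............
...........*..
************..

Derivation:
Segment 0: (11,1) -> (11,0)
Segment 1: (11,0) -> (6,0)
Segment 2: (6,0) -> (0,0)
Segment 3: (0,0) -> (4,0)
Segment 4: (4,0) -> (6,0)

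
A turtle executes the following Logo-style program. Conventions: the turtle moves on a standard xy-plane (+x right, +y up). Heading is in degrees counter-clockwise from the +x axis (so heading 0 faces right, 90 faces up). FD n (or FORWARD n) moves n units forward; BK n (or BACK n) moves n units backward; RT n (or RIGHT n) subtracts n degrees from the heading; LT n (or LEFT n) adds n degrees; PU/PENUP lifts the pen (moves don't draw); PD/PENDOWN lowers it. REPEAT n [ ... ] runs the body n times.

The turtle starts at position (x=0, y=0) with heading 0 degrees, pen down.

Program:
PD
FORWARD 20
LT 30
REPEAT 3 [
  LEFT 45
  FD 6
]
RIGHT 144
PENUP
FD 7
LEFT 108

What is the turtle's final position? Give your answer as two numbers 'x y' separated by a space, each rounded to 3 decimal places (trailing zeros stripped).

Executing turtle program step by step:
Start: pos=(0,0), heading=0, pen down
PD: pen down
FD 20: (0,0) -> (20,0) [heading=0, draw]
LT 30: heading 0 -> 30
REPEAT 3 [
  -- iteration 1/3 --
  LT 45: heading 30 -> 75
  FD 6: (20,0) -> (21.553,5.796) [heading=75, draw]
  -- iteration 2/3 --
  LT 45: heading 75 -> 120
  FD 6: (21.553,5.796) -> (18.553,10.992) [heading=120, draw]
  -- iteration 3/3 --
  LT 45: heading 120 -> 165
  FD 6: (18.553,10.992) -> (12.757,12.545) [heading=165, draw]
]
RT 144: heading 165 -> 21
PU: pen up
FD 7: (12.757,12.545) -> (19.292,15.053) [heading=21, move]
LT 108: heading 21 -> 129
Final: pos=(19.292,15.053), heading=129, 4 segment(s) drawn

Answer: 19.292 15.053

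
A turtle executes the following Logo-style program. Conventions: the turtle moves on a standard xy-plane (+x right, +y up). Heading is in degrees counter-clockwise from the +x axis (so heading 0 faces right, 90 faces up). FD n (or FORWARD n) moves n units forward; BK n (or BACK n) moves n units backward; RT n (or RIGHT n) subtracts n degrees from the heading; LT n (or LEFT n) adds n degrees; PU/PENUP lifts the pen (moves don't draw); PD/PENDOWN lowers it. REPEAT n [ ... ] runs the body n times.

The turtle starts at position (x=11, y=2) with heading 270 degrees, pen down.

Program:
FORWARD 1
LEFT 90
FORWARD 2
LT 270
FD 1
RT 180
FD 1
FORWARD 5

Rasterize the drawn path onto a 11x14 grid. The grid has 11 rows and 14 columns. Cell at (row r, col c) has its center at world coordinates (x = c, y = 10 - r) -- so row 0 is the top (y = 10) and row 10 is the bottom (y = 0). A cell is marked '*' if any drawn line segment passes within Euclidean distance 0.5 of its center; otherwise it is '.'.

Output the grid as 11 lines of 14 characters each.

Answer: ..............
..............
..............
..............
.............*
.............*
.............*
.............*
...........*.*
...........***
.............*

Derivation:
Segment 0: (11,2) -> (11,1)
Segment 1: (11,1) -> (13,1)
Segment 2: (13,1) -> (13,-0)
Segment 3: (13,-0) -> (13,1)
Segment 4: (13,1) -> (13,6)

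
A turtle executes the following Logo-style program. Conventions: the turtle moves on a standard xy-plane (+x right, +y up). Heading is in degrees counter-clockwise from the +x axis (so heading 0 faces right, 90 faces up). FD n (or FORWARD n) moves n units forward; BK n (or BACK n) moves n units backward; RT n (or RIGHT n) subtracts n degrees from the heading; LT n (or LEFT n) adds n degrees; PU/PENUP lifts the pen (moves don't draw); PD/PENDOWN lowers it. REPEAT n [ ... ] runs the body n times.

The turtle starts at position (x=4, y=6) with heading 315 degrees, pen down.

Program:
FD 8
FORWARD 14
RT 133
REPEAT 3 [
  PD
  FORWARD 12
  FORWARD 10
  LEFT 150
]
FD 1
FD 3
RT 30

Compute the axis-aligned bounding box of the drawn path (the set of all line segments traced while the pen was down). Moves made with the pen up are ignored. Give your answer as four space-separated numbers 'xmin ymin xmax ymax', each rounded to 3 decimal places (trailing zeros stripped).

Executing turtle program step by step:
Start: pos=(4,6), heading=315, pen down
FD 8: (4,6) -> (9.657,0.343) [heading=315, draw]
FD 14: (9.657,0.343) -> (19.556,-9.556) [heading=315, draw]
RT 133: heading 315 -> 182
REPEAT 3 [
  -- iteration 1/3 --
  PD: pen down
  FD 12: (19.556,-9.556) -> (7.564,-9.975) [heading=182, draw]
  FD 10: (7.564,-9.975) -> (-2.43,-10.324) [heading=182, draw]
  LT 150: heading 182 -> 332
  -- iteration 2/3 --
  PD: pen down
  FD 12: (-2.43,-10.324) -> (8.165,-15.958) [heading=332, draw]
  FD 10: (8.165,-15.958) -> (16.995,-20.653) [heading=332, draw]
  LT 150: heading 332 -> 122
  -- iteration 3/3 --
  PD: pen down
  FD 12: (16.995,-20.653) -> (10.636,-10.476) [heading=122, draw]
  FD 10: (10.636,-10.476) -> (5.336,-1.995) [heading=122, draw]
  LT 150: heading 122 -> 272
]
FD 1: (5.336,-1.995) -> (5.371,-2.995) [heading=272, draw]
FD 3: (5.371,-2.995) -> (5.476,-5.993) [heading=272, draw]
RT 30: heading 272 -> 242
Final: pos=(5.476,-5.993), heading=242, 10 segment(s) drawn

Segment endpoints: x in {-2.43, 4, 5.336, 5.371, 5.476, 7.564, 8.165, 9.657, 10.636, 16.995, 19.556}, y in {-20.653, -15.958, -10.476, -10.324, -9.975, -9.556, -5.993, -2.995, -1.995, 0.343, 6}
xmin=-2.43, ymin=-20.653, xmax=19.556, ymax=6

Answer: -2.43 -20.653 19.556 6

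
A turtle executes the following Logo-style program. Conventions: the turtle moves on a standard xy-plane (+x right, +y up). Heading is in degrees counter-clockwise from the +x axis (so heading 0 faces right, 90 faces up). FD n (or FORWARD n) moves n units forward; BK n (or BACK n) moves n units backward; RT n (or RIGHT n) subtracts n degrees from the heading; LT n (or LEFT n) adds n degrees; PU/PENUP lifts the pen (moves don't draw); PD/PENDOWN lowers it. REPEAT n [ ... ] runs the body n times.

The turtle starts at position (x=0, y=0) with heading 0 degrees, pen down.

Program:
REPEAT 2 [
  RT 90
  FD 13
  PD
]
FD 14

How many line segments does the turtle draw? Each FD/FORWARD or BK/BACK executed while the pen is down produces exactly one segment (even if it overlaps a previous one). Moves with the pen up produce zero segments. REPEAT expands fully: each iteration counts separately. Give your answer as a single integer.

Answer: 3

Derivation:
Executing turtle program step by step:
Start: pos=(0,0), heading=0, pen down
REPEAT 2 [
  -- iteration 1/2 --
  RT 90: heading 0 -> 270
  FD 13: (0,0) -> (0,-13) [heading=270, draw]
  PD: pen down
  -- iteration 2/2 --
  RT 90: heading 270 -> 180
  FD 13: (0,-13) -> (-13,-13) [heading=180, draw]
  PD: pen down
]
FD 14: (-13,-13) -> (-27,-13) [heading=180, draw]
Final: pos=(-27,-13), heading=180, 3 segment(s) drawn
Segments drawn: 3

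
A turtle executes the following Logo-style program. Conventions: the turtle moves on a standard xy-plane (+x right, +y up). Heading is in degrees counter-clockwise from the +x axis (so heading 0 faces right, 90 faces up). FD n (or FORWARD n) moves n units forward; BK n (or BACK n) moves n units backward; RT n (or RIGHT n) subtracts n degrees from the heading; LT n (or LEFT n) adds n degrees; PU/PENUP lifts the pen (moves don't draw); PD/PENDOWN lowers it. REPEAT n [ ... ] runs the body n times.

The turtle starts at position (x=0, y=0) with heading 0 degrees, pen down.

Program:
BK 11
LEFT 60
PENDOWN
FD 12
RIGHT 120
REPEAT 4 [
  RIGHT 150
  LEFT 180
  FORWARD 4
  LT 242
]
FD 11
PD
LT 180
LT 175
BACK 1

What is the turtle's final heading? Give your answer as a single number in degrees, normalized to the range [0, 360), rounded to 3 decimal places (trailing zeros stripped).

Answer: 303

Derivation:
Executing turtle program step by step:
Start: pos=(0,0), heading=0, pen down
BK 11: (0,0) -> (-11,0) [heading=0, draw]
LT 60: heading 0 -> 60
PD: pen down
FD 12: (-11,0) -> (-5,10.392) [heading=60, draw]
RT 120: heading 60 -> 300
REPEAT 4 [
  -- iteration 1/4 --
  RT 150: heading 300 -> 150
  LT 180: heading 150 -> 330
  FD 4: (-5,10.392) -> (-1.536,8.392) [heading=330, draw]
  LT 242: heading 330 -> 212
  -- iteration 2/4 --
  RT 150: heading 212 -> 62
  LT 180: heading 62 -> 242
  FD 4: (-1.536,8.392) -> (-3.414,4.861) [heading=242, draw]
  LT 242: heading 242 -> 124
  -- iteration 3/4 --
  RT 150: heading 124 -> 334
  LT 180: heading 334 -> 154
  FD 4: (-3.414,4.861) -> (-7.009,6.614) [heading=154, draw]
  LT 242: heading 154 -> 36
  -- iteration 4/4 --
  RT 150: heading 36 -> 246
  LT 180: heading 246 -> 66
  FD 4: (-7.009,6.614) -> (-5.382,10.268) [heading=66, draw]
  LT 242: heading 66 -> 308
]
FD 11: (-5.382,10.268) -> (1.39,1.6) [heading=308, draw]
PD: pen down
LT 180: heading 308 -> 128
LT 175: heading 128 -> 303
BK 1: (1.39,1.6) -> (0.846,2.439) [heading=303, draw]
Final: pos=(0.846,2.439), heading=303, 8 segment(s) drawn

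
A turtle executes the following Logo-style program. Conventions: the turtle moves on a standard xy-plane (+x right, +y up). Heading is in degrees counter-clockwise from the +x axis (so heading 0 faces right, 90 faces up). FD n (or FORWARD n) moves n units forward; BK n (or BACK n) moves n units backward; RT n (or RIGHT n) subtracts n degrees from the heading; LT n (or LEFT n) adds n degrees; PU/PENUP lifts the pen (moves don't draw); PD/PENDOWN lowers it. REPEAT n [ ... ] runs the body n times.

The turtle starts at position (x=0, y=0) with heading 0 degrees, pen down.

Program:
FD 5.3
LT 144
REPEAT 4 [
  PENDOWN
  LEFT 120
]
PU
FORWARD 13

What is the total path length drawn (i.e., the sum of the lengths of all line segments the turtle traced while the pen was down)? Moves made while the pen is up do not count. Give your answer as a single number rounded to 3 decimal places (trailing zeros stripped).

Executing turtle program step by step:
Start: pos=(0,0), heading=0, pen down
FD 5.3: (0,0) -> (5.3,0) [heading=0, draw]
LT 144: heading 0 -> 144
REPEAT 4 [
  -- iteration 1/4 --
  PD: pen down
  LT 120: heading 144 -> 264
  -- iteration 2/4 --
  PD: pen down
  LT 120: heading 264 -> 24
  -- iteration 3/4 --
  PD: pen down
  LT 120: heading 24 -> 144
  -- iteration 4/4 --
  PD: pen down
  LT 120: heading 144 -> 264
]
PU: pen up
FD 13: (5.3,0) -> (3.941,-12.929) [heading=264, move]
Final: pos=(3.941,-12.929), heading=264, 1 segment(s) drawn

Segment lengths:
  seg 1: (0,0) -> (5.3,0), length = 5.3
Total = 5.3

Answer: 5.3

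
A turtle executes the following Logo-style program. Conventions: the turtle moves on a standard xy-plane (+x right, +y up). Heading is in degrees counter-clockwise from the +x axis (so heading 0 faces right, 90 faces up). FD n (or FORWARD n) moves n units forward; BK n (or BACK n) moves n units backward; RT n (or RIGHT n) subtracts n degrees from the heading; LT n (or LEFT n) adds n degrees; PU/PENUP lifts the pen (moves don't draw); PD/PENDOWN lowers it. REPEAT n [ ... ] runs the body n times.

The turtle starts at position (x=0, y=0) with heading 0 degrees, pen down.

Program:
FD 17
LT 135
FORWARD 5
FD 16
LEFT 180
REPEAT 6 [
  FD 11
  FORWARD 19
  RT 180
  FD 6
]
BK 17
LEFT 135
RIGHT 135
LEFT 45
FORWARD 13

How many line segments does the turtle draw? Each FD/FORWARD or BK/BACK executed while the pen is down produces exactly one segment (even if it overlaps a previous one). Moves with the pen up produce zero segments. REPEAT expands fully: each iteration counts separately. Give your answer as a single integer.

Answer: 23

Derivation:
Executing turtle program step by step:
Start: pos=(0,0), heading=0, pen down
FD 17: (0,0) -> (17,0) [heading=0, draw]
LT 135: heading 0 -> 135
FD 5: (17,0) -> (13.464,3.536) [heading=135, draw]
FD 16: (13.464,3.536) -> (2.151,14.849) [heading=135, draw]
LT 180: heading 135 -> 315
REPEAT 6 [
  -- iteration 1/6 --
  FD 11: (2.151,14.849) -> (9.929,7.071) [heading=315, draw]
  FD 19: (9.929,7.071) -> (23.364,-6.364) [heading=315, draw]
  RT 180: heading 315 -> 135
  FD 6: (23.364,-6.364) -> (19.121,-2.121) [heading=135, draw]
  -- iteration 2/6 --
  FD 11: (19.121,-2.121) -> (11.343,5.657) [heading=135, draw]
  FD 19: (11.343,5.657) -> (-2.092,19.092) [heading=135, draw]
  RT 180: heading 135 -> 315
  FD 6: (-2.092,19.092) -> (2.151,14.849) [heading=315, draw]
  -- iteration 3/6 --
  FD 11: (2.151,14.849) -> (9.929,7.071) [heading=315, draw]
  FD 19: (9.929,7.071) -> (23.364,-6.364) [heading=315, draw]
  RT 180: heading 315 -> 135
  FD 6: (23.364,-6.364) -> (19.121,-2.121) [heading=135, draw]
  -- iteration 4/6 --
  FD 11: (19.121,-2.121) -> (11.343,5.657) [heading=135, draw]
  FD 19: (11.343,5.657) -> (-2.092,19.092) [heading=135, draw]
  RT 180: heading 135 -> 315
  FD 6: (-2.092,19.092) -> (2.151,14.849) [heading=315, draw]
  -- iteration 5/6 --
  FD 11: (2.151,14.849) -> (9.929,7.071) [heading=315, draw]
  FD 19: (9.929,7.071) -> (23.364,-6.364) [heading=315, draw]
  RT 180: heading 315 -> 135
  FD 6: (23.364,-6.364) -> (19.121,-2.121) [heading=135, draw]
  -- iteration 6/6 --
  FD 11: (19.121,-2.121) -> (11.343,5.657) [heading=135, draw]
  FD 19: (11.343,5.657) -> (-2.092,19.092) [heading=135, draw]
  RT 180: heading 135 -> 315
  FD 6: (-2.092,19.092) -> (2.151,14.849) [heading=315, draw]
]
BK 17: (2.151,14.849) -> (-9.87,26.87) [heading=315, draw]
LT 135: heading 315 -> 90
RT 135: heading 90 -> 315
LT 45: heading 315 -> 0
FD 13: (-9.87,26.87) -> (3.13,26.87) [heading=0, draw]
Final: pos=(3.13,26.87), heading=0, 23 segment(s) drawn
Segments drawn: 23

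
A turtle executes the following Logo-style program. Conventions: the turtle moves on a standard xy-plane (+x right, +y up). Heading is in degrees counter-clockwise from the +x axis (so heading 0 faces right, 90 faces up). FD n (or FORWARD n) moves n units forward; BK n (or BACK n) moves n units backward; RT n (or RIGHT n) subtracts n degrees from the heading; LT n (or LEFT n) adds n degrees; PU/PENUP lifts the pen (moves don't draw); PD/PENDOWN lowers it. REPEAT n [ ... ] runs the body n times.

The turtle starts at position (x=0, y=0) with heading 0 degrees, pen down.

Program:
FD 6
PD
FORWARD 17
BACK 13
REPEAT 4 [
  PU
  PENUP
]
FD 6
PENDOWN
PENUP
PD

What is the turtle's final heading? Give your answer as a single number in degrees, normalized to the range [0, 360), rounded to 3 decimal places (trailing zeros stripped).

Answer: 0

Derivation:
Executing turtle program step by step:
Start: pos=(0,0), heading=0, pen down
FD 6: (0,0) -> (6,0) [heading=0, draw]
PD: pen down
FD 17: (6,0) -> (23,0) [heading=0, draw]
BK 13: (23,0) -> (10,0) [heading=0, draw]
REPEAT 4 [
  -- iteration 1/4 --
  PU: pen up
  PU: pen up
  -- iteration 2/4 --
  PU: pen up
  PU: pen up
  -- iteration 3/4 --
  PU: pen up
  PU: pen up
  -- iteration 4/4 --
  PU: pen up
  PU: pen up
]
FD 6: (10,0) -> (16,0) [heading=0, move]
PD: pen down
PU: pen up
PD: pen down
Final: pos=(16,0), heading=0, 3 segment(s) drawn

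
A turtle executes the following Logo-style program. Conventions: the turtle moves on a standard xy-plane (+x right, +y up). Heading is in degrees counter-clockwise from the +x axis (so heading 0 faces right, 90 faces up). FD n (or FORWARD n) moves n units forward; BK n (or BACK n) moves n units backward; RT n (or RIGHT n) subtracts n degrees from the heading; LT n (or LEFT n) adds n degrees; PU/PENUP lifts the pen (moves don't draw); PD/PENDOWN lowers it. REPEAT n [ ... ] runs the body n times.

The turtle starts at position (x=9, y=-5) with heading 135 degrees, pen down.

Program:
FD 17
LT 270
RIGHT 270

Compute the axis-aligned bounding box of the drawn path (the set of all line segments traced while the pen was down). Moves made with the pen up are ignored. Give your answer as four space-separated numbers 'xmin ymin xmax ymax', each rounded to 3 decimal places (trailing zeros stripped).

Answer: -3.021 -5 9 7.021

Derivation:
Executing turtle program step by step:
Start: pos=(9,-5), heading=135, pen down
FD 17: (9,-5) -> (-3.021,7.021) [heading=135, draw]
LT 270: heading 135 -> 45
RT 270: heading 45 -> 135
Final: pos=(-3.021,7.021), heading=135, 1 segment(s) drawn

Segment endpoints: x in {-3.021, 9}, y in {-5, 7.021}
xmin=-3.021, ymin=-5, xmax=9, ymax=7.021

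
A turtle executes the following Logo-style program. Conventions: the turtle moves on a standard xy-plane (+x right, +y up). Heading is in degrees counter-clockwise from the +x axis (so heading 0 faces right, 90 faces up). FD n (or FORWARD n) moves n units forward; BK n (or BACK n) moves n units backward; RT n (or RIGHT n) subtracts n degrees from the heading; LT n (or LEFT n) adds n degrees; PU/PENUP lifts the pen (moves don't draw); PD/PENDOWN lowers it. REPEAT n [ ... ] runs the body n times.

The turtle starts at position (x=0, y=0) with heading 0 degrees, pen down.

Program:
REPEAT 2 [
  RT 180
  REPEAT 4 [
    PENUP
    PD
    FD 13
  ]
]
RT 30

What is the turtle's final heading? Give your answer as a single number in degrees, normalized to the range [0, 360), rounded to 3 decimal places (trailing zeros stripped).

Answer: 330

Derivation:
Executing turtle program step by step:
Start: pos=(0,0), heading=0, pen down
REPEAT 2 [
  -- iteration 1/2 --
  RT 180: heading 0 -> 180
  REPEAT 4 [
    -- iteration 1/4 --
    PU: pen up
    PD: pen down
    FD 13: (0,0) -> (-13,0) [heading=180, draw]
    -- iteration 2/4 --
    PU: pen up
    PD: pen down
    FD 13: (-13,0) -> (-26,0) [heading=180, draw]
    -- iteration 3/4 --
    PU: pen up
    PD: pen down
    FD 13: (-26,0) -> (-39,0) [heading=180, draw]
    -- iteration 4/4 --
    PU: pen up
    PD: pen down
    FD 13: (-39,0) -> (-52,0) [heading=180, draw]
  ]
  -- iteration 2/2 --
  RT 180: heading 180 -> 0
  REPEAT 4 [
    -- iteration 1/4 --
    PU: pen up
    PD: pen down
    FD 13: (-52,0) -> (-39,0) [heading=0, draw]
    -- iteration 2/4 --
    PU: pen up
    PD: pen down
    FD 13: (-39,0) -> (-26,0) [heading=0, draw]
    -- iteration 3/4 --
    PU: pen up
    PD: pen down
    FD 13: (-26,0) -> (-13,0) [heading=0, draw]
    -- iteration 4/4 --
    PU: pen up
    PD: pen down
    FD 13: (-13,0) -> (0,0) [heading=0, draw]
  ]
]
RT 30: heading 0 -> 330
Final: pos=(0,0), heading=330, 8 segment(s) drawn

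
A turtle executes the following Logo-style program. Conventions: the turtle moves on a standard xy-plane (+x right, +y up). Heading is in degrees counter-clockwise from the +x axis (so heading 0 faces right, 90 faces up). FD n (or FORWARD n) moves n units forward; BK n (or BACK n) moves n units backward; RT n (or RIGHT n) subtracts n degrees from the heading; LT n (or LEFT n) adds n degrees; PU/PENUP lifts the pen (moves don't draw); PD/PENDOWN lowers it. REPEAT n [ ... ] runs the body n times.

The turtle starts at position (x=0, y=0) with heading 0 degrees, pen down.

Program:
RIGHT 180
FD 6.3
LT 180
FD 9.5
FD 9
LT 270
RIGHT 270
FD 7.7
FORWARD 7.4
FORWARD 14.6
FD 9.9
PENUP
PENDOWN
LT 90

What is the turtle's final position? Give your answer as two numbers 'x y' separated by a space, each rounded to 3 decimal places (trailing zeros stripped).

Executing turtle program step by step:
Start: pos=(0,0), heading=0, pen down
RT 180: heading 0 -> 180
FD 6.3: (0,0) -> (-6.3,0) [heading=180, draw]
LT 180: heading 180 -> 0
FD 9.5: (-6.3,0) -> (3.2,0) [heading=0, draw]
FD 9: (3.2,0) -> (12.2,0) [heading=0, draw]
LT 270: heading 0 -> 270
RT 270: heading 270 -> 0
FD 7.7: (12.2,0) -> (19.9,0) [heading=0, draw]
FD 7.4: (19.9,0) -> (27.3,0) [heading=0, draw]
FD 14.6: (27.3,0) -> (41.9,0) [heading=0, draw]
FD 9.9: (41.9,0) -> (51.8,0) [heading=0, draw]
PU: pen up
PD: pen down
LT 90: heading 0 -> 90
Final: pos=(51.8,0), heading=90, 7 segment(s) drawn

Answer: 51.8 0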